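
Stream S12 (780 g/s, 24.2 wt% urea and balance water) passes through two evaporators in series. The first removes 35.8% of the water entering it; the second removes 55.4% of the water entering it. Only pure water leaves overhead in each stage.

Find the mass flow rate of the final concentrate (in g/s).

water in feed = 780×0.758 = 591.24 g/s.
After stage 1: water left = (1−0.358)×591.24 = 379.58; stream total = 568.34 g/s.
After stage 2: water left = (1−0.554)×379.58 = 169.29; final concentrate = 358.05 g/s.

358.1 g/s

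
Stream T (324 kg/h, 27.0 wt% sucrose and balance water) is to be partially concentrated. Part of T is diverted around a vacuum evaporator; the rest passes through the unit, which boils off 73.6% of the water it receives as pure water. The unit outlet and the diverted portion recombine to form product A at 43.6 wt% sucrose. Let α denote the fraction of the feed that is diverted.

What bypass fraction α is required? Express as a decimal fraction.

All 324×0.270 = 87.48 kg/h of sucrose reaches A, so A = 87.48/0.436 = 200.64 kg/h and vapour = 123.36 kg/h.
The evaporator receives (1−α)·324 of feed at 0.730 water and removes 0.736 of that water:
0.736×0.730×(1−α)×324 = 123.36
(1−α) = 123.36/174.08 = 0.7086;  α = 0.2914.

0.291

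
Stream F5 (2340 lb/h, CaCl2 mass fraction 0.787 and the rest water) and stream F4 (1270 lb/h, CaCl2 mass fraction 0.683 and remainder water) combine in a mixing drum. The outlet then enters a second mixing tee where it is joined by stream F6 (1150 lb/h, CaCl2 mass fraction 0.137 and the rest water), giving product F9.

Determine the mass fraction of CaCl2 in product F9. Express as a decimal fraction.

0.602

Overall, product flow = 4760 lb/h.
CaCl2 in = 2340×0.787 + 1270×0.683 + 1150×0.137 = 2866.5 lb/h.
CaCl2 fraction in F9 = 0.602.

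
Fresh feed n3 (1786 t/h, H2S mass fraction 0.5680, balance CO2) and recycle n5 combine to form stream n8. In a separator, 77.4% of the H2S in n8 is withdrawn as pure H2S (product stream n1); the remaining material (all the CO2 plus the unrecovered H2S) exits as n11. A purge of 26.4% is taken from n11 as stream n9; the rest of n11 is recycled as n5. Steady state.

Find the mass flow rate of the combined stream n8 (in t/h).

4139 t/h

CO2 enters only via n3 and leaves only via the purge: 1786×0.432 = 0.264×(CO2 in n11), and the separator passes all CO2, so CO2 in n8 = CO2 in n11 = 2922.5 t/h.
H2S in n8: m_A = 1786×0.568 + (1−0.264)·(1−0.774)·m_A, so m_A = 1014.4/0.8337 = 1216.9 t/h.
n8 = 1216.9 + 2922.5 = 4139.4 t/h.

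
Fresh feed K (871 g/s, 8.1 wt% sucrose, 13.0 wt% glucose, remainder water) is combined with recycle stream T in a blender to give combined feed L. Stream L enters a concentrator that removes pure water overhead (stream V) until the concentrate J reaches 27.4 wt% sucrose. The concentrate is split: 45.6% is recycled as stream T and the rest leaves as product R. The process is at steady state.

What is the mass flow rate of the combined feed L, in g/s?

1087 g/s

Overall sucrose balance (none leaves overhead): sucrose in fresh feed = sucrose in product, i.e. 871×0.081 = (1−0.456)·J·0.274.
J = 70.551/(0.274×0.544) = 473.32 g/s.
Recycle T = 0.456×473.32 = 215.83 g/s.
Combined feed L = 871 + 215.83 = 1086.8 g/s.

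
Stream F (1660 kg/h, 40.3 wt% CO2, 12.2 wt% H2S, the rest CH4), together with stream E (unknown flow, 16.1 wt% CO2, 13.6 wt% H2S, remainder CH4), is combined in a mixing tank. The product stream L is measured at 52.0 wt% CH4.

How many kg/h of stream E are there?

408.2 kg/h

Let E be the unknown flow. Total out = 1660 + E.
CH4 balance: 788.5 + 0.703·E = 0.520·(1660 + E)
(0.703 − 0.520)·E = 0.520×1660 − 788.5 = 74.7
E = 74.7 / 0.183 = 408.2 kg/h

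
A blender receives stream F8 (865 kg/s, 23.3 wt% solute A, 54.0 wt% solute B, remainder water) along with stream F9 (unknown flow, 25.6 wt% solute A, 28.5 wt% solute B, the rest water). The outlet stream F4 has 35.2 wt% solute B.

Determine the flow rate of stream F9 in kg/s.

2427 kg/s

Let F9 be the unknown flow. Total out = 865 + F9.
solute B balance: 467.1 + 0.285·F9 = 0.352·(865 + F9)
(0.285 − 0.352)·F9 = 0.352×865 − 467.1 = -162.62
F9 = -162.62 / -0.067 = 2427.2 kg/s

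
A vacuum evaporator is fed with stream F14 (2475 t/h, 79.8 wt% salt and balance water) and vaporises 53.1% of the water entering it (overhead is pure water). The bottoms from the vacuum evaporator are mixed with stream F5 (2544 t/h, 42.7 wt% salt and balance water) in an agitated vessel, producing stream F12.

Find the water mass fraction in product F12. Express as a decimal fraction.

0.356

Vapour removed = 0.531×0.202×2475 = 265.47 t/h; concentrate = 2209.5 t/h.
water reaching the mixer = 234.48 (from concentrate) + 2544×0.573 = 1692.2 t/h.
Product flow = 2209.5 + 2544 = 4753.5 t/h; water fraction = 0.356.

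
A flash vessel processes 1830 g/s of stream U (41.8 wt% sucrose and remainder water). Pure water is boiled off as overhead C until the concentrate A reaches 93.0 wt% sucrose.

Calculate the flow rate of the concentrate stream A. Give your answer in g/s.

sucrose is conserved: 1830×0.418 = 764.94 g/s all reports to the concentrate.
Concentrate = 764.94/(target fraction) = 822.52 g/s.

822.5 g/s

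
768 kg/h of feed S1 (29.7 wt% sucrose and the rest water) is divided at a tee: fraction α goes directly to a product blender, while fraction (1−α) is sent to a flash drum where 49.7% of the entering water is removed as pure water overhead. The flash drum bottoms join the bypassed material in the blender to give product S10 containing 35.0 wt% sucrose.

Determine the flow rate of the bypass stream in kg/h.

All 768×0.297 = 228.1 kg/h of sucrose reaches S10, so S10 = 228.1/0.350 = 651.7 kg/h and vapour = 116.3 kg/h.
The evaporator receives (1−α)·768 of feed at 0.703 water and removes 0.497 of that water:
0.497×0.703×(1−α)×768 = 116.3
(1−α) = 116.3/268.33 = 0.4334;  α = 0.5666.
Bypass flow = 0.5666×768 = 435.14 kg/h.

435.1 kg/h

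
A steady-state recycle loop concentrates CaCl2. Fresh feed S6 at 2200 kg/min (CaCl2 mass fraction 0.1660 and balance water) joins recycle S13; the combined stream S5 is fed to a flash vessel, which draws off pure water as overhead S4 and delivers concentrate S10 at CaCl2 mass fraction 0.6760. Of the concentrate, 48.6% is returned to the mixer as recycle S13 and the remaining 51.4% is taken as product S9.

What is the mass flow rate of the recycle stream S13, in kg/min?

510.8 kg/min

Overall CaCl2 balance (none leaves overhead): CaCl2 in fresh feed = CaCl2 in product, i.e. 2200×0.166 = (1−0.486)·S10·0.676.
S10 = 365.2/(0.676×0.514) = 1051 kg/min.
Recycle S13 = 0.486×1051 = 510.81 kg/min.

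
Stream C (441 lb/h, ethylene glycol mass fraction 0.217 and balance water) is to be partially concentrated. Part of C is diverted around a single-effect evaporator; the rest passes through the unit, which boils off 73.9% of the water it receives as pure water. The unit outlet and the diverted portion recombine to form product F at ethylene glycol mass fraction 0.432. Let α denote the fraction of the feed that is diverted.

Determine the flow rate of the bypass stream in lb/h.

All 441×0.217 = 95.697 lb/h of ethylene glycol reaches F, so F = 95.697/0.432 = 221.52 lb/h and vapour = 219.48 lb/h.
The evaporator receives (1−α)·441 of feed at 0.783 water and removes 0.739 of that water:
0.739×0.783×(1−α)×441 = 219.48
(1−α) = 219.48/255.18 = 0.8601;  α = 0.1399.
Bypass flow = 0.1399×441 = 61.696 lb/h.

61.7 lb/h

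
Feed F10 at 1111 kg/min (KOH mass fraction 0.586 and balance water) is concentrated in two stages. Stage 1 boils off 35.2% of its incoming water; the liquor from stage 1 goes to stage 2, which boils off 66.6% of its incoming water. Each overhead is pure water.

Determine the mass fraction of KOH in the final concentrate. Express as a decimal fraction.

water in feed = 1111×0.414 = 459.95 kg/min.
After stage 1: water left = (1−0.352)×459.95 = 298.05; stream total = 949.1 kg/min.
After stage 2: water left = (1−0.666)×298.05 = 99.549; final concentrate = 750.59 kg/min.
KOH fraction = 651.05/750.59 = 0.867.

0.867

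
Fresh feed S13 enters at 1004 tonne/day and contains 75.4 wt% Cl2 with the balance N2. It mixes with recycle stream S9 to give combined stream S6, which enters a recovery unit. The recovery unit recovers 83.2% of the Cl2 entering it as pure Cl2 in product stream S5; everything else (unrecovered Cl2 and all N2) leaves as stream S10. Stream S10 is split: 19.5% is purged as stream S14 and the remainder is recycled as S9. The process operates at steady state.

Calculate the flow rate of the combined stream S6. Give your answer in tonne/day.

2142 tonne/day

N2 enters only via S13 and leaves only via the purge: 1004×0.246 = 0.195×(N2 in S10), and the recovery unit passes all N2, so N2 in S6 = N2 in S10 = 1266.6 tonne/day.
Cl2 in S6: m_A = 1004×0.754 + (1−0.195)·(1−0.832)·m_A, so m_A = 757.02/0.8648 = 875.41 tonne/day.
S6 = 875.41 + 1266.6 = 2142 tonne/day.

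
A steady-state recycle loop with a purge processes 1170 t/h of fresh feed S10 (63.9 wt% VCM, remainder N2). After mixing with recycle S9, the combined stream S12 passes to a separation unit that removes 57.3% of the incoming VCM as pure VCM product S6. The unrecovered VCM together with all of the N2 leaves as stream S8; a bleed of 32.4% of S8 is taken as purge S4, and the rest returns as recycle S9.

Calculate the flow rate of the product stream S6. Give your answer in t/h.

VCM in S12: m_A = 1170×0.639 + (1−0.324)·(1−0.573)·m_A, so m_A = 747.63/0.7113 = 1051 t/h.
Product S6 = 0.573×1051 = 602.23 t/h.

602.2 t/h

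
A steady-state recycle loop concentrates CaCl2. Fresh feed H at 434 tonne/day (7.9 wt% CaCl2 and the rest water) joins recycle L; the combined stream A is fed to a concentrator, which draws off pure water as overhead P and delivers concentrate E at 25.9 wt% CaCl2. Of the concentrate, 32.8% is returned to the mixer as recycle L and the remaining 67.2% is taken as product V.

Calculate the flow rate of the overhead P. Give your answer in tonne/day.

Overall CaCl2 balance (none leaves overhead): CaCl2 in fresh feed = CaCl2 in product, i.e. 434×0.079 = (1−0.328)·E·0.259.
E = 34.286/(0.259×0.672) = 196.99 tonne/day.
Recycle L = 0.328×196.99 = 64.613 tonne/day.
Combined feed A = 434 + 64.613 = 498.61 tonne/day.
Overhead P = A − E = 498.61 − 196.99 = 301.62 tonne/day.

301.6 tonne/day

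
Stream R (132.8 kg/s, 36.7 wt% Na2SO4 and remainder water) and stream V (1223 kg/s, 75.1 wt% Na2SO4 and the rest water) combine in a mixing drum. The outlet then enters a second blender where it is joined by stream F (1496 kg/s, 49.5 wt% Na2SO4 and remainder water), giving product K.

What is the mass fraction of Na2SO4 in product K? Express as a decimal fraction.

Overall, product flow = 2851.8 kg/s.
Na2SO4 in = 132.8×0.367 + 1223×0.751 + 1496×0.495 = 1707.7 kg/s.
Na2SO4 fraction in K = 0.5988.

0.5988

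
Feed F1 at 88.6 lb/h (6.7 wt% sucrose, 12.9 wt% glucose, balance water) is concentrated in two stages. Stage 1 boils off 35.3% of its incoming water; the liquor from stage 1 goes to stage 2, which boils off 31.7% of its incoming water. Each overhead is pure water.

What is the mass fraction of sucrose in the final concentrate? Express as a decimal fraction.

0.122

water in feed = 88.6×0.804 = 71.234 lb/h.
After stage 1: water left = (1−0.353)×71.234 = 46.089; stream total = 63.454 lb/h.
After stage 2: water left = (1−0.317)×46.089 = 31.479; final concentrate = 48.844 lb/h.
sucrose fraction = 5.9362/48.844 = 0.122.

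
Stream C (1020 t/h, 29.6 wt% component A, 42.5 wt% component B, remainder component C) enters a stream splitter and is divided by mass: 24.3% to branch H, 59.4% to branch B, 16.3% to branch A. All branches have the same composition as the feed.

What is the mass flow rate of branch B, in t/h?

Branch B flow = 0.594×1020 = 605.88 t/h.

605.9 t/h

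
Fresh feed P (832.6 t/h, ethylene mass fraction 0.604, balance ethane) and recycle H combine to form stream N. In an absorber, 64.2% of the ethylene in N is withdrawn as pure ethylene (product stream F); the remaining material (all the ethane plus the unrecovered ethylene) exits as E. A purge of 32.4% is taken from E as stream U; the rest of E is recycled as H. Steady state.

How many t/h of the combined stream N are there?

ethane enters only via P and leaves only via the purge: 832.6×0.396 = 0.324×(ethane in E), and the absorber passes all ethane, so ethane in N = ethane in E = 1017.6 t/h.
ethylene in N: m_A = 832.6×0.604 + (1−0.324)·(1−0.642)·m_A, so m_A = 502.89/0.7580 = 663.45 t/h.
N = 663.45 + 1017.6 = 1681.1 t/h.

1681 t/h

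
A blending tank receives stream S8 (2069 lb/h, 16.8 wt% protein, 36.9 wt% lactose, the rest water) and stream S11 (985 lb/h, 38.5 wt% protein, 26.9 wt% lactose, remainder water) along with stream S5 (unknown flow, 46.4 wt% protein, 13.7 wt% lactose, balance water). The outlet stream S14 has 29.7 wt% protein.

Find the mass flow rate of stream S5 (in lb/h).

1079 lb/h

Let S5 be the unknown flow. Total out = 3054 + S5.
protein balance: 726.82 + 0.464·S5 = 0.297·(3054 + S5)
(0.464 − 0.297)·S5 = 0.297×3054 − 726.82 = 180.22
S5 = 180.22 / 0.167 = 1079.2 lb/h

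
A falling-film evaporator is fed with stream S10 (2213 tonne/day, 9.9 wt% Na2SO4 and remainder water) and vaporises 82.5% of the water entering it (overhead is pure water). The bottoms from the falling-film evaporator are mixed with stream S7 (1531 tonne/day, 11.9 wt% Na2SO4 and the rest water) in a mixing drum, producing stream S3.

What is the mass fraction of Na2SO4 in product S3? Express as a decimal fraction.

Vapour removed = 0.825×0.901×2213 = 1645 tonne/day; concentrate = 568.02 tonne/day.
Na2SO4 reaching the mixer = 219.09 (from concentrate) + 1531×0.119 = 401.28 tonne/day.
Product flow = 568.02 + 1531 = 2099 tonne/day; Na2SO4 fraction = 0.191.

0.191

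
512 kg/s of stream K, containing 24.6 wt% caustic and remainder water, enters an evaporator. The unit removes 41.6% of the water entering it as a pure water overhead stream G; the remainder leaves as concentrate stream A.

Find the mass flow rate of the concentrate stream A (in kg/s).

351.4 kg/s

water entering = 512×0.754 = 386.05 kg/s; overhead removed = 0.416×386.05 = 160.6 kg/s.
Concentrate = 512 − 160.6 = 351.4 kg/s.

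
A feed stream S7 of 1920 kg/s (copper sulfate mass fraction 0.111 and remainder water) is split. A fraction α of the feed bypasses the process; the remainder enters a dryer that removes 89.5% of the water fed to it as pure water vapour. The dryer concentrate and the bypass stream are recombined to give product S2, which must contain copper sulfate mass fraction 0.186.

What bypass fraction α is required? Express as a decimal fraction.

0.493

All 1920×0.111 = 213.12 kg/s of copper sulfate reaches S2, so S2 = 213.12/0.186 = 1145.8 kg/s and vapour = 774.19 kg/s.
The evaporator receives (1−α)·1920 of feed at 0.889 water and removes 0.895 of that water:
0.895×0.889×(1−α)×1920 = 774.19
(1−α) = 774.19/1527.7 = 0.5068;  α = 0.4932.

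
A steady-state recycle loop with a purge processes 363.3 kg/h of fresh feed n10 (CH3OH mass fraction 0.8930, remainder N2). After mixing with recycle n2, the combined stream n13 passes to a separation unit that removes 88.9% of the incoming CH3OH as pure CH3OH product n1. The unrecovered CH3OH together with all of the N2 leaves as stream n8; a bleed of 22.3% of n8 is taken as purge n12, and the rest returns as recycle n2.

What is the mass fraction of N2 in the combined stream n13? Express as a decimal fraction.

N2 enters only via n10 and leaves only via the purge: 363.3×0.107 = 0.223×(N2 in n8), and the separation unit passes all N2, so N2 in n13 = N2 in n8 = 174.32 kg/h.
CH3OH in n13: m_A = 363.3×0.893 + (1−0.223)·(1−0.889)·m_A, so m_A = 324.43/0.9138 = 355.05 kg/h.
n13 = 355.05 + 174.32 = 529.37 kg/h.
N2 fraction in n13 = 174.32/529.37 = 0.3293.

0.3293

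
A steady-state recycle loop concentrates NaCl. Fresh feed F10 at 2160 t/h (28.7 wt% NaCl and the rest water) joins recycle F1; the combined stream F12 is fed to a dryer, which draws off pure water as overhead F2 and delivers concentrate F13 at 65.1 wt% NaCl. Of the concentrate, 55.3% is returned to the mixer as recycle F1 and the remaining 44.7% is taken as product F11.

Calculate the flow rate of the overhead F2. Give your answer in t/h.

1208 t/h

Overall NaCl balance (none leaves overhead): NaCl in fresh feed = NaCl in product, i.e. 2160×0.287 = (1−0.553)·F13·0.651.
F13 = 619.92/(0.651×0.447) = 2130.3 t/h.
Recycle F1 = 0.553×2130.3 = 1178.1 t/h.
Combined feed F12 = 2160 + 1178.1 = 3338.1 t/h.
Overhead F2 = F12 − F13 = 3338.1 − 2130.3 = 1207.7 t/h.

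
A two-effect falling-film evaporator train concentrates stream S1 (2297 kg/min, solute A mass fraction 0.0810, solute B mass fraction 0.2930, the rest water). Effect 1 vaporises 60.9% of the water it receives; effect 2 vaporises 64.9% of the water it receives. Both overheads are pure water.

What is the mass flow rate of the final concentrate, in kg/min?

water in feed = 2297×0.626 = 1437.9 kg/min.
After stage 1: water left = (1−0.609)×1437.9 = 562.23; stream total = 1421.3 kg/min.
After stage 2: water left = (1−0.649)×562.23 = 197.34; final concentrate = 1056.4 kg/min.

1056 kg/min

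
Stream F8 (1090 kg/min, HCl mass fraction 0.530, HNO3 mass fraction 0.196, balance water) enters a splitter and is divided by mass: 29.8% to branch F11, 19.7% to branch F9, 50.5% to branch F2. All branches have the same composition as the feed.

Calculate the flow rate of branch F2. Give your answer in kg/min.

Branch F2 flow = 0.505×1090 = 550.45 kg/min.

550.5 kg/min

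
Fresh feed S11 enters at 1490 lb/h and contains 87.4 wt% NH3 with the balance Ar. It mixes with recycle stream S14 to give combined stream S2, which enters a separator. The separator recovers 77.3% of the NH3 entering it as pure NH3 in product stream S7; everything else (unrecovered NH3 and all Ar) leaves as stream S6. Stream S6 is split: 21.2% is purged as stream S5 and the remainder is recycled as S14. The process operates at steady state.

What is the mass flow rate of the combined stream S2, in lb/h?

Ar enters only via S11 and leaves only via the purge: 1490×0.126 = 0.212×(Ar in S6), and the separator passes all Ar, so Ar in S2 = Ar in S6 = 885.57 lb/h.
NH3 in S2: m_A = 1490×0.874 + (1−0.212)·(1−0.773)·m_A, so m_A = 1302.3/0.8211 = 1585.9 lb/h.
S2 = 1585.9 + 885.57 = 2471.5 lb/h.

2472 lb/h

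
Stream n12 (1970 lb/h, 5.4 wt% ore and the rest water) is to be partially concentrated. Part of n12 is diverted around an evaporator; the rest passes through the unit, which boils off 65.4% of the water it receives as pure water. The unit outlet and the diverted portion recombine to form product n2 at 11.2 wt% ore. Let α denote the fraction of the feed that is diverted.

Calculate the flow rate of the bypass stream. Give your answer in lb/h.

All 1970×0.054 = 106.38 lb/h of ore reaches n2, so n2 = 106.38/0.112 = 949.82 lb/h and vapour = 1020.2 lb/h.
The evaporator receives (1−α)·1970 of feed at 0.946 water and removes 0.654 of that water:
0.654×0.946×(1−α)×1970 = 1020.2
(1−α) = 1020.2/1218.8 = 0.8370;  α = 0.1630.
Bypass flow = 0.1630×1970 = 321.05 lb/h.

321.1 lb/h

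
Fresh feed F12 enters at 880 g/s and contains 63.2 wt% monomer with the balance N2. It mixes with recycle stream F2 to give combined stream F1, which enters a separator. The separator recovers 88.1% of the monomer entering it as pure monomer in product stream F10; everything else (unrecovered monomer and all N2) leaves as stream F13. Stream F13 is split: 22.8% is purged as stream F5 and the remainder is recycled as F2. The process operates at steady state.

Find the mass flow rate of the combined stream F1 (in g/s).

2033 g/s

N2 enters only via F12 and leaves only via the purge: 880×0.368 = 0.228×(N2 in F13), and the separator passes all N2, so N2 in F1 = N2 in F13 = 1420.4 g/s.
monomer in F1: m_A = 880×0.632 + (1−0.228)·(1−0.881)·m_A, so m_A = 556.16/0.9081 = 612.42 g/s.
F1 = 612.42 + 1420.4 = 2032.8 g/s.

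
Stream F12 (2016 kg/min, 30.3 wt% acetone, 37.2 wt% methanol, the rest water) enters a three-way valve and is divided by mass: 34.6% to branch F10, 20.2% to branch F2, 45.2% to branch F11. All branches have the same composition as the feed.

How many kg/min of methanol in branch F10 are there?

Branch F10 total = 0.346×2016 = 697.54 kg/min.
methanol in F10 = 0.372×697.54 = 259.48 kg/min.

259.5 kg/min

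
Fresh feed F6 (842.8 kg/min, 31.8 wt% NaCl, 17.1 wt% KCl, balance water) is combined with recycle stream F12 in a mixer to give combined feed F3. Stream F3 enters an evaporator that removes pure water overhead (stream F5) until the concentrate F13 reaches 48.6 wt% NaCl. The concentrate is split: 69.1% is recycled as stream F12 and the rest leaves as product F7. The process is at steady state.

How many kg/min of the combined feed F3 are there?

Overall NaCl balance (none leaves overhead): NaCl in fresh feed = NaCl in product, i.e. 842.8×0.318 = (1−0.691)·F13·0.486.
F13 = 268.01/(0.486×0.309) = 1784.7 kg/min.
Recycle F12 = 0.691×1784.7 = 1233.2 kg/min.
Combined feed F3 = 842.8 + 1233.2 = 2076 kg/min.

2076 kg/min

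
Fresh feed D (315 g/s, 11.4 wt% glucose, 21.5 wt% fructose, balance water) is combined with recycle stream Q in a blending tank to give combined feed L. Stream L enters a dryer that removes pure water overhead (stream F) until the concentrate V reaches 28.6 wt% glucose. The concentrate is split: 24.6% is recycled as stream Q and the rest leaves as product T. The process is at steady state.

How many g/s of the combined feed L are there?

Overall glucose balance (none leaves overhead): glucose in fresh feed = glucose in product, i.e. 315×0.114 = (1−0.246)·V·0.286.
V = 35.91/(0.286×0.754) = 166.52 g/s.
Recycle Q = 0.246×166.52 = 40.965 g/s.
Combined feed L = 315 + 40.965 = 355.97 g/s.

356 g/s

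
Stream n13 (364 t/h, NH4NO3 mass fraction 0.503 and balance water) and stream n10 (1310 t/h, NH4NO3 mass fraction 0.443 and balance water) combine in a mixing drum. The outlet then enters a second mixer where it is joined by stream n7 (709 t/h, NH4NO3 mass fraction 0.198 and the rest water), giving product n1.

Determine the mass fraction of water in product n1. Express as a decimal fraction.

Overall, product flow = 2383 t/h.
water in = 364×0.497 + 1310×0.557 + 709×0.802 = 1479.2 t/h.
water fraction in n1 = 0.621.

0.621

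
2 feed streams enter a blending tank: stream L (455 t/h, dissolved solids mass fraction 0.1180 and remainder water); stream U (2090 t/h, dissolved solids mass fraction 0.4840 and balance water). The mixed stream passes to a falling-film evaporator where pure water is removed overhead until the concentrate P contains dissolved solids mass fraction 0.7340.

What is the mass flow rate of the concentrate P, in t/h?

dissolved solids entering = 455×0.118 + 2090×0.484 = 1065.2 t/h.
All dissolved solids reports to P, so P = 1065.2/0.734 = 1451.3 t/h.

1451 t/h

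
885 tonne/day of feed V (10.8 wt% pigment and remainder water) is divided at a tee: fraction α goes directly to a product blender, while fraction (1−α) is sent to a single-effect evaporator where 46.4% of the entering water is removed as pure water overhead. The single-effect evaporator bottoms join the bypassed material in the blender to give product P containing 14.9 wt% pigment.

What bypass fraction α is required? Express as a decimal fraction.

All 885×0.108 = 95.58 tonne/day of pigment reaches P, so P = 95.58/0.149 = 641.48 tonne/day and vapour = 243.52 tonne/day.
The evaporator receives (1−α)·885 of feed at 0.892 water and removes 0.464 of that water:
0.464×0.892×(1−α)×885 = 243.52
(1−α) = 243.52/366.29 = 0.6648;  α = 0.3352.

0.335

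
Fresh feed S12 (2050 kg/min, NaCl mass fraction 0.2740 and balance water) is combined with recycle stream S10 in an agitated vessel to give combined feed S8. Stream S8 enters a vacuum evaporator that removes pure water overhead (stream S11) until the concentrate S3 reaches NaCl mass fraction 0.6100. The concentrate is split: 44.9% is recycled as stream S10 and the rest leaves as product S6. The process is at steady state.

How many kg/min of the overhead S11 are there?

Overall NaCl balance (none leaves overhead): NaCl in fresh feed = NaCl in product, i.e. 2050×0.274 = (1−0.449)·S3·0.610.
S3 = 561.7/(0.610×0.551) = 1671.2 kg/min.
Recycle S10 = 0.449×1671.2 = 750.36 kg/min.
Combined feed S8 = 2050 + 750.36 = 2800.4 kg/min.
Overhead S11 = S8 − S3 = 2800.4 − 1671.2 = 1129.2 kg/min.

1129 kg/min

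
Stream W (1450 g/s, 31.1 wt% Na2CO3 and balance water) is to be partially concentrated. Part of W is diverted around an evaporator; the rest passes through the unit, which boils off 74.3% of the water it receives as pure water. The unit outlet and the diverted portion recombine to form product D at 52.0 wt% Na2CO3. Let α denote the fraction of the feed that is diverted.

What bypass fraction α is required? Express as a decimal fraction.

0.215

All 1450×0.311 = 450.95 g/s of Na2CO3 reaches D, so D = 450.95/0.520 = 867.21 g/s and vapour = 582.79 g/s.
The evaporator receives (1−α)·1450 of feed at 0.689 water and removes 0.743 of that water:
0.743×0.689×(1−α)×1450 = 582.79
(1−α) = 582.79/742.29 = 0.7851;  α = 0.2149.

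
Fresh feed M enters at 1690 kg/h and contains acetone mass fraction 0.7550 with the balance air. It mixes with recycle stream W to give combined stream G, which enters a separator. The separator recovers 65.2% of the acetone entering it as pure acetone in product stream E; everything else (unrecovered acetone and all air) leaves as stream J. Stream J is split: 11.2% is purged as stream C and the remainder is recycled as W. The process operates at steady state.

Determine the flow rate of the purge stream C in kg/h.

486 kg/h

air enters only via M and leaves only via the purge: 1690×0.245 = 0.112×(air in J), and the separator passes all air, so air in G = air in J = 3696.9 kg/h.
acetone in G: m_A = 1690×0.755 + (1−0.112)·(1−0.652)·m_A, so m_A = 1276/0.6910 = 1846.6 kg/h.
J = (1−0.652)×1846.6 + 3696.9 = 4339.5 kg/h.
Purge C = 0.112×4339.5 = 486.02 kg/h.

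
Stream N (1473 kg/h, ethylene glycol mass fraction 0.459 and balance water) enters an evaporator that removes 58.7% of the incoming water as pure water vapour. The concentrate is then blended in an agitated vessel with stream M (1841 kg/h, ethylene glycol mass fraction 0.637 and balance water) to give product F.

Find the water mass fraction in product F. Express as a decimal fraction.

Vapour removed = 0.587×0.541×1473 = 467.78 kg/h; concentrate = 1005.2 kg/h.
water reaching the mixer = 329.12 (from concentrate) + 1841×0.363 = 997.4 kg/h.
Product flow = 1005.2 + 1841 = 2846.2 kg/h; water fraction = 0.350.

0.350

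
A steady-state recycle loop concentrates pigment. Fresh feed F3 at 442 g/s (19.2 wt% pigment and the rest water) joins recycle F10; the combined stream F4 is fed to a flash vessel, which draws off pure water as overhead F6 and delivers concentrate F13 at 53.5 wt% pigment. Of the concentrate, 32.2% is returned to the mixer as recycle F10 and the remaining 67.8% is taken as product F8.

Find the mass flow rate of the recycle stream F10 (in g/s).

Overall pigment balance (none leaves overhead): pigment in fresh feed = pigment in product, i.e. 442×0.192 = (1−0.322)·F13·0.535.
F13 = 84.864/(0.535×0.678) = 233.96 g/s.
Recycle F10 = 0.322×233.96 = 75.335 g/s.

75.33 g/s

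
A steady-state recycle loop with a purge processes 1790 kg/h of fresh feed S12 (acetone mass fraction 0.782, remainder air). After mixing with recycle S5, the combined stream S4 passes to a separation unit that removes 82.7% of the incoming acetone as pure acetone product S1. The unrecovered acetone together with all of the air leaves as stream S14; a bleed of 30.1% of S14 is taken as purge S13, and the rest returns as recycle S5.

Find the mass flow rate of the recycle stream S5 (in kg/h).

air enters only via S12 and leaves only via the purge: 1790×0.218 = 0.301×(air in S14), and the separation unit passes all air, so air in S4 = air in S14 = 1296.4 kg/h.
acetone in S4: m_A = 1790×0.782 + (1−0.301)·(1−0.827)·m_A, so m_A = 1399.8/0.8791 = 1592.3 kg/h.
S14 = (1−0.827)×1592.3 + 1296.4 = 1571.9 kg/h.
Recycle S5 = (1−0.301)×1571.9 = 1098.7 kg/h.

1099 kg/h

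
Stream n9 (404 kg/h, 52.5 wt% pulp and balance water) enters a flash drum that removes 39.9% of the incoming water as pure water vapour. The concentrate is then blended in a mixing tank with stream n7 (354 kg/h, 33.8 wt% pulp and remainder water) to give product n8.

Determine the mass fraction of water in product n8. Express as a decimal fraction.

Vapour removed = 0.399×0.475×404 = 76.568 kg/h; concentrate = 327.43 kg/h.
water reaching the mixer = 115.33 (from concentrate) + 354×0.662 = 349.68 kg/h.
Product flow = 327.43 + 354 = 681.43 kg/h; water fraction = 0.513.

0.513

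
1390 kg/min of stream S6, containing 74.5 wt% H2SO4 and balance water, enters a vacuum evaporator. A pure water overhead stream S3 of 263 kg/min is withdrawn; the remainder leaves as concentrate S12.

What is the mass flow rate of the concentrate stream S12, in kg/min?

Concentrate = 1390 − 263 = 1127 kg/min.

1127 kg/min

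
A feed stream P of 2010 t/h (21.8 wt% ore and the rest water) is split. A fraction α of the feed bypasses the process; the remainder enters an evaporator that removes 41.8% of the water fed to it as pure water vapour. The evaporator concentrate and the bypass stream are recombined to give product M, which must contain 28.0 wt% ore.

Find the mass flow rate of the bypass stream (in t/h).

All 2010×0.218 = 438.18 t/h of ore reaches M, so M = 438.18/0.280 = 1564.9 t/h and vapour = 445.07 t/h.
The evaporator receives (1−α)·2010 of feed at 0.782 water and removes 0.418 of that water:
0.418×0.782×(1−α)×2010 = 445.07
(1−α) = 445.07/657.02 = 0.6774;  α = 0.3226.
Bypass flow = 0.3226×2010 = 648.41 t/h.

648.4 t/h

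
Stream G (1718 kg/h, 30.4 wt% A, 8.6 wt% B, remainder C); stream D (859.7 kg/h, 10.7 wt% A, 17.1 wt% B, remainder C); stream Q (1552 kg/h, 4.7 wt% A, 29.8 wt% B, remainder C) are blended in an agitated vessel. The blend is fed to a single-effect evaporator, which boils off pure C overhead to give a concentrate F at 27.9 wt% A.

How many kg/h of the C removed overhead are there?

1667 kg/h

A entering = 1718×0.304 + 859.7×0.107 + 1552×0.047 = 687.2 kg/h.
All A reports to F, so F = 687.2/0.279 = 2463.1 kg/h.
Total feed = 4129.7 kg/h; overhead = 4129.7 − 2463.1 = 1666.6 kg/h.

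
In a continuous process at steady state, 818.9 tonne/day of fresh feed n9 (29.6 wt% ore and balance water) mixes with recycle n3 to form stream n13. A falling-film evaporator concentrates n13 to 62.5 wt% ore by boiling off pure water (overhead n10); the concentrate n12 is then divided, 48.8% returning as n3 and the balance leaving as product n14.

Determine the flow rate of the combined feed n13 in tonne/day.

1189 tonne/day

Overall ore balance (none leaves overhead): ore in fresh feed = ore in product, i.e. 818.9×0.296 = (1−0.488)·n12·0.625.
n12 = 242.39/(0.625×0.512) = 757.48 tonne/day.
Recycle n3 = 0.488×757.48 = 369.65 tonne/day.
Combined feed n13 = 818.9 + 369.65 = 1188.6 tonne/day.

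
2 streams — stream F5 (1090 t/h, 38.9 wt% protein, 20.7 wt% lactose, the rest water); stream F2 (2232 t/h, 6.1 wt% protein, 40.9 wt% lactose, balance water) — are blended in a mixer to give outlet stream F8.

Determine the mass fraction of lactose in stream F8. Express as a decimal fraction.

0.343

Total flow out = 1090 + 2232 = 3322 t/h.
lactose in = 1090×0.207 + 2232×0.409 = 1138.5 t/h.
lactose mass fraction in F8 = 1138.5/3322 = 0.343.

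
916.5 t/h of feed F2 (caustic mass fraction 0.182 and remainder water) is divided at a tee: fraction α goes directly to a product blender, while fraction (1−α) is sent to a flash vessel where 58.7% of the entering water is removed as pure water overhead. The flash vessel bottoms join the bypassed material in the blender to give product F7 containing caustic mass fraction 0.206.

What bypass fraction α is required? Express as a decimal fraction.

All 916.5×0.182 = 166.8 t/h of caustic reaches F7, so F7 = 166.8/0.206 = 809.72 t/h and vapour = 106.78 t/h.
The evaporator receives (1−α)·916.5 of feed at 0.818 water and removes 0.587 of that water:
0.587×0.818×(1−α)×916.5 = 106.78
(1−α) = 106.78/440.07 = 0.2426;  α = 0.7574.

0.757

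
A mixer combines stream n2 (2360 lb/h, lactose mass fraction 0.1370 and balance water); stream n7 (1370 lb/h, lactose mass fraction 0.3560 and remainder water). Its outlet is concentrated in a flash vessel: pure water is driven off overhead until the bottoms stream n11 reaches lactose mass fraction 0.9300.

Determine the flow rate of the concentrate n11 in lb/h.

lactose entering = 2360×0.137 + 1370×0.356 = 811.04 lb/h.
All lactose reports to n11, so n11 = 811.04/0.930 = 872.09 lb/h.

872.1 lb/h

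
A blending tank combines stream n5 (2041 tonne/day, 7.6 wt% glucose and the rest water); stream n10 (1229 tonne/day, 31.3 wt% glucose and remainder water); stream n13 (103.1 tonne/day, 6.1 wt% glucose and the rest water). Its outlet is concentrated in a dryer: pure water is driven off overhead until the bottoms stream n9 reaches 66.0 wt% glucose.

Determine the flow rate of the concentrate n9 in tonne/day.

glucose entering = 2041×0.076 + 1229×0.313 + 103.1×0.061 = 546.08 tonne/day.
All glucose reports to n9, so n9 = 546.08/0.660 = 827.4 tonne/day.

827.4 tonne/day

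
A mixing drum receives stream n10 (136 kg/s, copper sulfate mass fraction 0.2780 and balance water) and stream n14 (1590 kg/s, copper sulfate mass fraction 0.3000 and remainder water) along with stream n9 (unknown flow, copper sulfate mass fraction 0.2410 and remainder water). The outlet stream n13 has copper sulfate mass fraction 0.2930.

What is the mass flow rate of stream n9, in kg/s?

174.8 kg/s

Let n9 be the unknown flow. Total out = 1726 + n9.
copper sulfate balance: 514.81 + 0.241·n9 = 0.293·(1726 + n9)
(0.241 − 0.293)·n9 = 0.293×1726 − 514.81 = -9.09
n9 = -9.09 / -0.052 = 174.81 kg/s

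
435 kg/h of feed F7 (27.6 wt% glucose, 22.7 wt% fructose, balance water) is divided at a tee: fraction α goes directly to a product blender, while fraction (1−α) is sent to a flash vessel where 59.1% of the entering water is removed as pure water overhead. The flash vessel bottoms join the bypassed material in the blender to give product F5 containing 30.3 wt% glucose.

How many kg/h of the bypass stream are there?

303 kg/h

All 435×0.276 = 120.06 kg/h of glucose reaches F5, so F5 = 120.06/0.303 = 396.24 kg/h and vapour = 38.762 kg/h.
The evaporator receives (1−α)·435 of feed at 0.497 water and removes 0.591 of that water:
0.591×0.497×(1−α)×435 = 38.762
(1−α) = 38.762/127.77 = 0.3034;  α = 0.6966.
Bypass flow = 0.6966×435 = 303.03 kg/h.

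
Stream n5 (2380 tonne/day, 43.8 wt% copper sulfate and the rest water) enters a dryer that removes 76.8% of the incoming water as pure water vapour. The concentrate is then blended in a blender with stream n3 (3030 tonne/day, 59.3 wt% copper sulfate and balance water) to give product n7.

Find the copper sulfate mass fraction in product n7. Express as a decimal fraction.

0.648

Vapour removed = 0.768×0.562×2380 = 1027.2 tonne/day; concentrate = 1352.8 tonne/day.
copper sulfate reaching the mixer = 1042.4 (from concentrate) + 3030×0.593 = 2839.2 tonne/day.
Product flow = 1352.8 + 3030 = 4382.8 tonne/day; copper sulfate fraction = 0.648.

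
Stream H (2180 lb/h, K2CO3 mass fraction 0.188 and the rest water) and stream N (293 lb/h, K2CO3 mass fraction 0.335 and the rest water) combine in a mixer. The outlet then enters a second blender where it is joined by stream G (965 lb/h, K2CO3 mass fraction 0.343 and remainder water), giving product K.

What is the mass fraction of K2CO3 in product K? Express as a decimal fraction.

0.244

Overall, product flow = 3438 lb/h.
K2CO3 in = 2180×0.188 + 293×0.335 + 965×0.343 = 838.99 lb/h.
K2CO3 fraction in K = 0.244.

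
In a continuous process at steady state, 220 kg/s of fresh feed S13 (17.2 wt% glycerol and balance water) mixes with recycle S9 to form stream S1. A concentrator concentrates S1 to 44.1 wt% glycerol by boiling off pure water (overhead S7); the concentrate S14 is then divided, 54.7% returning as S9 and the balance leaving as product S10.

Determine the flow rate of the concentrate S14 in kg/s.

189.4 kg/s

Overall glycerol balance (none leaves overhead): glycerol in fresh feed = glycerol in product, i.e. 220×0.172 = (1−0.547)·S14·0.441.
S14 = 37.84/(0.441×0.453) = 189.41 kg/s.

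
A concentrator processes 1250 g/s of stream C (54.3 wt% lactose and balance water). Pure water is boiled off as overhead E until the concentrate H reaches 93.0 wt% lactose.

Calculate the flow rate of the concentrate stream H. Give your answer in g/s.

729.8 g/s

lactose is conserved: 1250×0.543 = 678.75 g/s all reports to the concentrate.
Concentrate = 678.75/(target fraction) = 729.84 g/s.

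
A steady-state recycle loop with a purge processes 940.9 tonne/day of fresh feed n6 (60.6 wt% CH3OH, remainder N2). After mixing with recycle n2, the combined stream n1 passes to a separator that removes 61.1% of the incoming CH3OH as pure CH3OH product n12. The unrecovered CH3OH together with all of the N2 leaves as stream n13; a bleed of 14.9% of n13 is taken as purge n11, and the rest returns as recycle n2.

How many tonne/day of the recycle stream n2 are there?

2399 tonne/day

N2 enters only via n6 and leaves only via the purge: 940.9×0.394 = 0.149×(N2 in n13), and the separator passes all N2, so N2 in n1 = N2 in n13 = 2488 tonne/day.
CH3OH in n1: m_A = 940.9×0.606 + (1−0.149)·(1−0.611)·m_A, so m_A = 570.19/0.6690 = 852.34 tonne/day.
n13 = (1−0.611)×852.34 + 2488 = 2819.6 tonne/day.
Recycle n2 = (1−0.149)×2819.6 = 2399.5 tonne/day.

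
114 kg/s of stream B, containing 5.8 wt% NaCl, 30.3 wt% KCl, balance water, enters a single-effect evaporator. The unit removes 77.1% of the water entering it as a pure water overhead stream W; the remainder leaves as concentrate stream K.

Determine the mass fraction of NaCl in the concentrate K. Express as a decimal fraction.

0.1143

NaCl is not removed: 114×0.058 = 6.612 kg/s of NaCl enters K.
water entering = 114×0.639 = 72.846 kg/s; overhead removed = 0.771×72.846 = 56.164 kg/s.
Concentrate = 114 − 56.164 = 57.836 kg/s.
Mass fraction = 6.612/57.836 = 0.1143.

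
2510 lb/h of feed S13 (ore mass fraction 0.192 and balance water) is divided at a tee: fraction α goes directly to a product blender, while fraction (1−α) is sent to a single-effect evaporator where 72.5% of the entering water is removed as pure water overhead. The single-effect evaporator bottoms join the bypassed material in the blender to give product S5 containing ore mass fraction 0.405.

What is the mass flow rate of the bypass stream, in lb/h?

256.5 lb/h

All 2510×0.192 = 481.92 lb/h of ore reaches S5, so S5 = 481.92/0.405 = 1189.9 lb/h and vapour = 1320.1 lb/h.
The evaporator receives (1−α)·2510 of feed at 0.808 water and removes 0.725 of that water:
0.725×0.808×(1−α)×2510 = 1320.1
(1−α) = 1320.1/1470.4 = 0.8978;  α = 0.1022.
Bypass flow = 0.1022×2510 = 256.54 lb/h.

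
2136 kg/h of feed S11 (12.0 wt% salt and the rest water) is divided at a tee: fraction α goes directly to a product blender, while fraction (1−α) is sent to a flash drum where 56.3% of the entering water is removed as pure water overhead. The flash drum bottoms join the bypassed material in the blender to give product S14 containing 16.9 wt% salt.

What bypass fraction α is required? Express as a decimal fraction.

All 2136×0.120 = 256.32 kg/h of salt reaches S14, so S14 = 256.32/0.169 = 1516.7 kg/h and vapour = 619.31 kg/h.
The evaporator receives (1−α)·2136 of feed at 0.880 water and removes 0.563 of that water:
0.563×0.880×(1−α)×2136 = 619.31
(1−α) = 619.31/1058.3 = 0.5852;  α = 0.4148.

0.415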